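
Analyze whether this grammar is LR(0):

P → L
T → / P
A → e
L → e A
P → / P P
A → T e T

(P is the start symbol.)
Yes, the grammar is LR(0)

A grammar is LR(0) if no state in the canonical LR(0) collection has:
  - both a shift item (dot before a terminal) and a complete item (shift-reduce conflict), or
  - two or more complete items (reduce-reduce conflict; the accept item [P' → P .] counts as a complete item here).

Augment with P' → P and build the canonical LR(0) collection (I0 = CLOSURE({[P' → . P]}), then GOTO on every symbol after a dot until no new states appear). It has 14 states:
  I0: { [L → . e A], [P → . / P P], [P → . L], [P' → . P] }  — shift
  I1: { [L → . e A], [P → . / P P], [P → . L], [P → / . P P] }  — shift
  I2: { [P → L .] }  — reduce
  I3: { [P' → P .] }  — accept
  I4: { [A → . T e T], [A → . e], [L → e . A], [T → . / P] }  — shift
  I5: { [L → . e A], [P → . / P P], [P → . L], [T → / . P] }  — shift
  I6: { [L → e A .] }  — reduce
  I7: { [A → T . e T] }  — shift
  I8: { [A → e .] }  — reduce
  I9: { [A → T e . T], [T → . / P] }  — shift
  I10: { [A → T e T .] }  — reduce
  I11: { [T → / P .] }  — reduce
  I12: { [L → . e A], [P → . / P P], [P → . L], [P → / P . P] }  — shift
  I13: { [P → / P P .] }  — reduce

Every state is either a pure shift/goto state or contains exactly one complete item and nothing to shift — no conflicts. The grammar is LR(0).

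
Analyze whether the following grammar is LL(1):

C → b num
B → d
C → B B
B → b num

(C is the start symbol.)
No. Predict set conflict for C: { 'b' }

Relevant sets:
  FIRST(B) = { 'b', 'd' }

For C:
  PREDICT(C → b num) = { 'b' }
  PREDICT(C → B B) = { 'b', 'd' }
For B:
  PREDICT(B → d) = { 'd' }
  PREDICT(B → b num) = { 'b' }

Conflict found: Predict set conflict for C: { 'b' }
The grammar is NOT LL(1).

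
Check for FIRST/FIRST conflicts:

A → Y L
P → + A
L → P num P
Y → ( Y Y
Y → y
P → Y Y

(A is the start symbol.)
FIRST sets of the non-terminals at (or reachable through a nullable prefix from) the front of some alternative:
  FIRST(Y) = { '(', 'y' }

Productions for P:
  P → + A: FIRST = { '+' }
  P → Y Y: FIRST = { '(', 'y' }
Productions for Y:
  Y → ( Y Y: FIRST = { '(' }
  Y → y: FIRST = { 'y' }
A, L have only one production, so no FIRST/FIRST conflict is possible there.

All alternatives of each non-terminal have pairwise disjoint FIRST sets.

Answer: No FIRST/FIRST conflicts.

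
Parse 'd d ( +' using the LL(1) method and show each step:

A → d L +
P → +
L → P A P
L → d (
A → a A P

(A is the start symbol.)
LL(1) parsing maintains a stack (initially the start symbol over $) and the input. At each step: if the stack top is a terminal, match it against the current input token; if it is a non-terminal N, replace it with the RHS of M[N, lookahead] (the unique production whose predict set contains the lookahead).

Stack is shown with the top on the left.

Stack    Input      Action
--------------------------
A $      d d ( + $  output A → d L +
d L + $  d d ( + $  match 'd'
L + $    d ( + $    output L → d (
d ( + $  d ( + $    match 'd'
( + $    ( + $      match '('
+ $      + $        match '+'
$        $          accept

The string is accepted.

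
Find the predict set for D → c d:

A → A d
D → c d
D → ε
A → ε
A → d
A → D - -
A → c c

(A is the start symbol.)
PREDICT(D → c d) = (FIRST(RHS) \ {ε}) ∪ (FOLLOW(D) if ε ∈ FIRST(RHS), i.e. RHS ⇒* ε)
FIRST(c d) = { 'c' }
ε ∉ FIRST(c d), so FOLLOW(D) is not added.
PREDICT(D → c d) = { 'c' }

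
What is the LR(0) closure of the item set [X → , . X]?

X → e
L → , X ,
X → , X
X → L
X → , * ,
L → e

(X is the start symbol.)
{ [L → . , X ,], [L → . e], [X → , . X], [X → . , * ,], [X → . , X], [X → . L], [X → . e] }

Start with: [X → , . X]
  [X → , . X] has the dot before X: add [X → . e], [X → . , X], [X → . L], [X → . , * ,]
  [X → . L] has the dot before L: add [L → . , X ,], [L → . e]
No further items can be added.

CLOSURE = { [L → . , X ,], [L → . e], [X → , . X], [X → . , * ,], [X → . , X], [X → . L], [X → . e] }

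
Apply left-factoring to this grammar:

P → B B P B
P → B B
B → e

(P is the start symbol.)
P → B B P'
P' → P B
P' → ε
B → e

Left-factoring transforms A → αβ₁ | αβ₂ into A → αA' and A' → β₁ | β₂
(α is the longest common prefix among the alternatives). Repeat until
no nonterminal has two alternatives with a common prefix.

Round 1: P has alternatives sharing prefix 'B B'. Introduce P': P → B B P'
  Add: P' → P B
  Add: P' → ε

No remaining common prefixes — done.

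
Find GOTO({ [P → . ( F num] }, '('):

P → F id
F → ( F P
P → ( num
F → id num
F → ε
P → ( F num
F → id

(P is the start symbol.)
{ [F → . ( F P], [F → . id num], [F → . id], [F → .], [P → ( . F num] }

GOTO(I, '(') = CLOSURE({ [A → αX.β] : [A → α.Xβ] ∈ I, X = '(' })

Items with dot before '(', with the dot advanced:
  [P → . ( F num] → [P → ( . F num]
Closure of the advanced items:
  [P → ( . F num] has the dot before F: add [F → . ( F P], [F → . id num], [F → .], [F → . id]

GOTO = { [F → . ( F P], [F → . id num], [F → . id], [F → .], [P → ( . F num] }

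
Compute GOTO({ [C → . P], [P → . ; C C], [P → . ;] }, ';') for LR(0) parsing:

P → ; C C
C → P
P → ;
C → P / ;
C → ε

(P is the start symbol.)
{ [C → . P / ;], [C → . P], [C → .], [P → . ; C C], [P → . ;], [P → ; . C C], [P → ; .] }

GOTO(I, ';') = CLOSURE({ [A → αX.β] : [A → α.Xβ] ∈ I, X = ';' })

Items with dot before ';', with the dot advanced:
  [P → . ;] → [P → ; .]
  [P → . ; C C] → [P → ; . C C]
Closure of the advanced items:
  [P → ; . C C] has the dot before C: add [C → . P], [C → . P / ;], [C → .]
  [C → . P] has the dot before P: add [P → . ; C C], [P → . ;]

GOTO = { [C → . P / ;], [C → . P], [C → .], [P → . ; C C], [P → . ;], [P → ; . C C], [P → ; .] }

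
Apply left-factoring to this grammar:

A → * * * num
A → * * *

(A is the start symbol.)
A → * * * A'
A' → num
A' → ε

Left-factoring transforms A → αβ₁ | αβ₂ into A → αA' and A' → β₁ | β₂
(α is the longest common prefix among the alternatives). Repeat until
no nonterminal has two alternatives with a common prefix.

Round 1: A has alternatives sharing prefix '* * *'. Introduce A': A → * * * A'
  Add: A' → num
  Add: A' → ε

No remaining common prefixes — done.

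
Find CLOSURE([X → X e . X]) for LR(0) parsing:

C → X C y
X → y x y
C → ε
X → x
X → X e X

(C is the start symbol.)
{ [X → . X e X], [X → . x], [X → . y x y], [X → X e . X] }

Start with: [X → X e . X]
  [X → X e . X] has the dot before X: add [X → . y x y], [X → . x], [X → . X e X]
No further items can be added.

CLOSURE = { [X → . X e X], [X → . x], [X → . y x y], [X → X e . X] }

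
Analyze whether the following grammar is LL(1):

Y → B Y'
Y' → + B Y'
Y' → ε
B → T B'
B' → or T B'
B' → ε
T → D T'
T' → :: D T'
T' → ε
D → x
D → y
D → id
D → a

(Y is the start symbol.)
A grammar is LL(1) if for each non-terminal N with multiple productions, the predict sets of those productions are pairwise disjoint, where PREDICT(N → α) = (FIRST(α) \ {ε}) ∪ (FOLLOW(N) if α ⇒* ε).

Relevant sets:
  FOLLOW(Y') = { $ }
  FOLLOW(B') = { $, '+' }
  FOLLOW(T') = { $, '+', 'or' }

For Y':
  PREDICT(Y' → '+' B Y') = { '+' }
  PREDICT(Y' → ε) = { $ }
For B':
  PREDICT(B' → or T B') = { 'or' }
  PREDICT(B' → ε) = { $, '+' }
For T':
  PREDICT(T' → :: D T') = { '::' }
  PREDICT(T' → ε) = { $, '+', 'or' }
For D:
  PREDICT(D → x) = { 'x' }
  PREDICT(D → y) = { 'y' }
  PREDICT(D → id) = { 'id' }
  PREDICT(D → a) = { 'a' }
Y, B, T have a single production, so nothing to check there.

All predict sets are disjoint. The grammar IS LL(1).

Answer: Yes, the grammar is LL(1).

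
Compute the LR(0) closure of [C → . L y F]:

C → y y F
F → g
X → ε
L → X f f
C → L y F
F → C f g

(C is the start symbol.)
To compute CLOSURE, for each item [A → α.Bβ] where B is a non-terminal, add [B → .γ] for all productions B → γ; repeat for the newly added items until nothing changes.

Start with: [C → . L y F]
  [C → . L y F] has the dot before L: add [L → . X f f]
  [L → . X f f] has the dot before X: add [X → .]
No further items can be added.

CLOSURE = { [C → . L y F], [L → . X f f], [X → .] }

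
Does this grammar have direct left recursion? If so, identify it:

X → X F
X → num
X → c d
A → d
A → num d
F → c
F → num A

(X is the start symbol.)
Yes, X is left-recursive

X → X F: LEFT RECURSIVE (starts with X)
X → num: starts with num
X → c d: starts with c
A → d: starts with d
A → num d: starts with num
F → c: starts with c
F → num A: starts with num

The grammar has direct left recursion on: X.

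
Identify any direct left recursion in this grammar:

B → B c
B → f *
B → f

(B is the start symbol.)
Yes, B is left-recursive

Direct left recursion occurs when N → N α for some non-terminal N (the right-hand side begins with the left-hand side itself).

B → B c: LEFT RECURSIVE (starts with B)
B → f *: starts with f
B → f: starts with f

The grammar has direct left recursion on: B.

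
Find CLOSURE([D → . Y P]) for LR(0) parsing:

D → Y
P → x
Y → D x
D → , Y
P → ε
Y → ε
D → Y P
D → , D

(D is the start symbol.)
{ [D → . , D], [D → . , Y], [D → . Y P], [D → . Y], [Y → . D x], [Y → .] }

Start with: [D → . Y P]
  [D → . Y P] has the dot before Y: add [Y → . D x], [Y → .]
  [Y → . D x] has the dot before D: add [D → . Y], [D → . , Y], [D → . , D]
No further items can be added.

CLOSURE = { [D → . , D], [D → . , Y], [D → . Y P], [D → . Y], [Y → . D x], [Y → .] }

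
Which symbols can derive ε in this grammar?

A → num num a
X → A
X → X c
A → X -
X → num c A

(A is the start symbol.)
A non-terminal is nullable if it can derive ε (the empty string): either it has an ε-production, or it has a production whose right-hand side consists entirely of nullable non-terminals.

There are no ε-productions, so no non-terminal can derive ε.
No non-terminals are nullable.

Answer: None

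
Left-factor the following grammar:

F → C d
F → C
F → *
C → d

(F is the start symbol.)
Left-factoring transforms A → αβ₁ | αβ₂ into A → αA' and A' → β₁ | β₂
(α is the longest common prefix among the alternatives). Repeat until
no nonterminal has two alternatives with a common prefix.

Round 1: F has alternatives sharing prefix 'C'. Introduce F': F → C F'
  Add: F' → d
  Add: F' → ε

No remaining common prefixes — done.

Resulting grammar:
F → C F'
F' → d
F' → ε
F → *
C → d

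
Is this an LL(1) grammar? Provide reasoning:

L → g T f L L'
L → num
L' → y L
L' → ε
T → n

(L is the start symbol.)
No. Predict set conflict for L': { 'y' }

Relevant sets:
  FOLLOW(L') = { $, 'y' }

For L:
  PREDICT(L → g T f L L') = { 'g' }
  PREDICT(L → num) = { 'num' }
For L':
  PREDICT(L' → y L) = { 'y' }
  PREDICT(L' → ε) = { $, 'y' }
T has a single production, so nothing to check there.

Conflict found: Predict set conflict for L': { 'y' }
The grammar is NOT LL(1).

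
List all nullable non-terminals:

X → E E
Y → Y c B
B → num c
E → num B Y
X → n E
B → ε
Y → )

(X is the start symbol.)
ε-productions: B → ε
So B is immediately nullable.
No further non-terminal can be added: every production for the remaining non-terminals contains a terminal or a non-nullable non-terminal.
Nullable = { 'B' }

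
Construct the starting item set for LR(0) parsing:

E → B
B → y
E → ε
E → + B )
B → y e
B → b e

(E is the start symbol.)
First, augment the grammar with E' → E
I₀ = CLOSURE({ [E' → . E] }):
  [E' → . E] has the dot before E: add [E → . B], [E → .], [E → . + B )]
  [E → . B] has the dot before B: add [B → . y], [B → . y e], [B → . b e]
No further items can be added.

I₀ = { [B → . b e], [B → . y e], [B → . y], [E → . + B )], [E → . B], [E → .], [E' → . E] }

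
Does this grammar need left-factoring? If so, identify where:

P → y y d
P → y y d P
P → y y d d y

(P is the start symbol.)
Yes, P has productions with common prefix 'y y d'

Left-factoring is needed when two productions for the same non-terminal
share a common prefix on the right-hand side.

Productions for P:
  P → y y d
  P → y y d P
  P → y y d d y

Found common prefix 'y y d' in productions for P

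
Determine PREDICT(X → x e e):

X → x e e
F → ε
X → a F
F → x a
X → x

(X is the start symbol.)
{ 'x' }

PREDICT(X → x e e) = (FIRST(RHS) \ {ε}) ∪ (FOLLOW(X) if ε ∈ FIRST(RHS), i.e. RHS ⇒* ε)
FIRST(x e e) = { 'x' }
ε ∉ FIRST(x e e), so FOLLOW(X) is not added.
PREDICT(X → x e e) = { 'x' }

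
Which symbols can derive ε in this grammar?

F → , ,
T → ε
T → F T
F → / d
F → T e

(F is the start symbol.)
{ 'T' }

A non-terminal is nullable if it can derive ε (the empty string): either it has an ε-production, or it has a production whose right-hand side consists entirely of nullable non-terminals.

ε-productions: T → ε
So T is immediately nullable.
No further non-terminal can be added: every production for the remaining non-terminals contains a terminal or a non-nullable non-terminal.
Nullable = { 'T' }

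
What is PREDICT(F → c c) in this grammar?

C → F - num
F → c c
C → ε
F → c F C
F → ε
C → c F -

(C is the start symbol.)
{ 'c' }

PREDICT(F → c c) = (FIRST(RHS) \ {ε}) ∪ (FOLLOW(F) if ε ∈ FIRST(RHS), i.e. RHS ⇒* ε)
FIRST(c c) = { 'c' }
ε ∉ FIRST(c c), so FOLLOW(F) is not added.
PREDICT(F → c c) = { 'c' }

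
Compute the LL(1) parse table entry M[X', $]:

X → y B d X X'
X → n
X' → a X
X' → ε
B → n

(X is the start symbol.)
To find M[X', $], we find productions for X' where $ is in the predict set (PREDICT(N → α) = (FIRST(α) \ {ε}) ∪ (FOLLOW(N) if α ⇒* ε)).

Relevant sets:
  FOLLOW(X') = { $, 'a' }

X' → a X: PREDICT = { 'a' }
X' → ε: PREDICT = { $, 'a' }
  $ is in predict set, so this production goes in M[X', $]

M[X', $] = X' → ε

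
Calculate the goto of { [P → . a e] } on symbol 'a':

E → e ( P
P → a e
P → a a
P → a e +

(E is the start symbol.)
GOTO(I, 'a') = CLOSURE({ [A → αX.β] : [A → α.Xβ] ∈ I, X = 'a' })

Items with dot before 'a', with the dot advanced:
  [P → . a e] → [P → a . e]
Closure adds nothing (no advanced item has the dot before a non-terminal).

GOTO = { [P → a . e] }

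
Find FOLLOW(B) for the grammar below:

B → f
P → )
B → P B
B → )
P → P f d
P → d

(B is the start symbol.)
To compute FOLLOW(B), find every occurrence of B on a right-hand side N → α B β: add FIRST(β) \ {ε}, and if β is empty or nullable also add FOLLOW(N). Iterate to a fixed point.

B is the start symbol, so $ ∈ FOLLOW(B).
In B → P B: B is at the end; this adds FOLLOW(B) to itself — nothing new

Taking the union: FOLLOW(B) = { $ }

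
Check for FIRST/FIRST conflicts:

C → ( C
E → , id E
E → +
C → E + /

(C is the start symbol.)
A FIRST/FIRST conflict occurs when two productions N → α and N → β for the same non-terminal have FIRST(α) ∩ FIRST(β) ≠ ∅ (with ε ∈ FIRST of a nullable right-hand side, so two nullable alternatives also conflict).

FIRST sets of the non-terminals at (or reachable through a nullable prefix from) the front of some alternative:
  FIRST(E) = { '+', ',' }

Productions for C:
  C → ( C: FIRST = { '(' }
  C → E + /: FIRST = { '+', ',' }
Productions for E:
  E → , id E: FIRST = { ',' }
  E → +: FIRST = { '+' }

All alternatives of each non-terminal have pairwise disjoint FIRST sets.

Answer: No FIRST/FIRST conflicts.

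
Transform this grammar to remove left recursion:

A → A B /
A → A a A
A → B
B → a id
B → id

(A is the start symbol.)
A is directly left-recursive. The standard transformation for
  A → A α₁ | ... | A α_m | β₁ | ... | β_n
is
  A  → β₁ A' | ... | β_n A'
  A' → α₁ A' | ... | α_m A' | ε

A → B becomes A → B A'
A → A B / becomes A' → B / A'
A → A a A becomes A' → a A A'
Add A' → ε

Productions for other non-terminals are unchanged:
  B → a id
  B → id

Resulting grammar:
A → B A'
A' → B / A'
A' → a A A'
A' → ε
B → a id
B → id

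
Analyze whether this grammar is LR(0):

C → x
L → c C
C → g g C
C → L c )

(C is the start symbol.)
A grammar is LR(0) if no state in the canonical LR(0) collection has:
  - both a shift item (dot before a terminal) and a complete item (shift-reduce conflict), or
  - two or more complete items (reduce-reduce conflict; the accept item [C' → C .] counts as a complete item here).

Augment with C' → C and build the canonical LR(0) collection (I0 = CLOSURE({[C' → . C]}), then GOTO on every symbol after a dot until no new states appear). It has 11 states:
  I0: { [C → . L c )], [C → . g g C], [C → . x], [C' → . C], [L → . c C] }  — shift
  I1: { [C' → C .] }  — accept
  I2: { [C → L . c )] }  — shift
  I3: { [C → . L c )], [C → . g g C], [C → . x], [L → . c C], [L → c . C] }  — shift
  I4: { [C → g . g C] }  — shift
  I5: { [C → x .] }  — reduce
  I6: { [C → . L c )], [C → . g g C], [C → . x], [C → g g . C], [L → . c C] }  — shift
  I7: { [C → g g C .] }  — reduce
  I8: { [L → c C .] }  — reduce
  I9: { [C → L c . )] }  — shift
  I10: { [C → L c ) .] }  — reduce

Every state is either a pure shift/goto state or contains exactly one complete item and nothing to shift — no conflicts. The grammar is LR(0).

Answer: Yes, the grammar is LR(0)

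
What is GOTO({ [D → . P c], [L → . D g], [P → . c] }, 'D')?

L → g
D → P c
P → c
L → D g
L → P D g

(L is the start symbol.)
{ [L → D . g] }

GOTO(I, 'D') = CLOSURE({ [A → αX.β] : [A → α.Xβ] ∈ I, X = 'D' })

Items with dot before 'D', with the dot advanced:
  [L → . D g] → [L → D . g]
Closure adds nothing (no advanced item has the dot before a non-terminal).

GOTO = { [L → D . g] }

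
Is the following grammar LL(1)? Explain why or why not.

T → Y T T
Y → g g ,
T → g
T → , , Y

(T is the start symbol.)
No. Predict set conflict for T: { 'g' }

A grammar is LL(1) if for each non-terminal N with multiple productions, the predict sets of those productions are pairwise disjoint, where PREDICT(N → α) = (FIRST(α) \ {ε}) ∪ (FOLLOW(N) if α ⇒* ε).

Relevant sets:
  FIRST(Y) = { 'g' }

For T:
  PREDICT(T → Y T T) = { 'g' }
  PREDICT(T → g) = { 'g' }
  PREDICT(T → ',' ',' Y) = { ',' }
Y has a single production, so nothing to check there.

Conflict found: Predict set conflict for T: { 'g' }
The grammar is NOT LL(1).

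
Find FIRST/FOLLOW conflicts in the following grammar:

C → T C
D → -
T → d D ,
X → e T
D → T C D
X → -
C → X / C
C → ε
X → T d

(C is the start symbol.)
Yes. C → T C with FOLLOW(C) on { 'd' }; C → X '/' C with FOLLOW(C) on { '-', 'd' }

A FIRST/FOLLOW conflict occurs when a non-terminal N has a nullable alternative N → β (β ⇒* ε) and another alternative N → α with FIRST(α) ∩ FOLLOW(N) ≠ ∅: on such a lookahead the parser cannot decide between expanding α and letting N vanish via β.

Nullable non-terminals: C.
FIRST sets used below: FIRST(T) = { 'd' }, FIRST(X) = { '-', 'd', 'e' }

C: nullable alternative(s) C → ε; FOLLOW(C) = { $, '-', 'd' }
  C → T C: FIRST \ {ε} = { 'd' } — overlaps FOLLOW(C) on { 'd' }: CONFLICT
  C → X / C: FIRST \ {ε} = { '-', 'd', 'e' } — overlaps FOLLOW(C) on { '-', 'd' }: CONFLICT
  C → ε: FIRST \ {ε} = { } — this is the only nullable alternative, skip

D, T, X have no nullable alternative, so no FIRST/FOLLOW check is needed there.

So the grammar has 2 FIRST/FOLLOW conflicts (marked CONFLICT above).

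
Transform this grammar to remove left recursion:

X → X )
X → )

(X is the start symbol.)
X → ) X'
X' → ) X'
X' → ε

X is directly left-recursive. The standard transformation for
  A → A α₁ | ... | A α_m | β₁ | ... | β_n
is
  A  → β₁ A' | ... | β_n A'
  A' → α₁ A' | ... | α_m A' | ε

X → ) becomes X → ) X'
X → X ) becomes X' → ) X'
Add X' → ε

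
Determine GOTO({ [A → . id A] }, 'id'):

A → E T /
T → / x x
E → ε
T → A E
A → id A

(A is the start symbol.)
GOTO(I, 'id') = CLOSURE({ [A → αX.β] : [A → α.Xβ] ∈ I, X = 'id' })

Items with dot before 'id', with the dot advanced:
  [A → . id A] → [A → id . A]
Closure of the advanced items:
  [A → id . A] has the dot before A: add [A → . E T /], [A → . id A]
  [A → . E T /] has the dot before E: add [E → .]

GOTO = { [A → . E T /], [A → . id A], [A → id . A], [E → .] }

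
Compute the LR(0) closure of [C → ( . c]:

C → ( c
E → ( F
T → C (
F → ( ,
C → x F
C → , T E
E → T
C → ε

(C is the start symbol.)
{ [C → ( . c] }

Start with: [C → ( . c]
The dot precedes the terminal c, so nothing is added.

CLOSURE = { [C → ( . c] }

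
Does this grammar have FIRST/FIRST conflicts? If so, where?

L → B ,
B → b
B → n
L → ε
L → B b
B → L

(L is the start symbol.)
A FIRST/FIRST conflict occurs when two productions N → α and N → β for the same non-terminal have FIRST(α) ∩ FIRST(β) ≠ ∅ (with ε ∈ FIRST of a nullable right-hand side, so two nullable alternatives also conflict).

FIRST sets of the non-terminals at (or reachable through a nullable prefix from) the front of some alternative:
  FIRST(B) = { ',', 'b', 'n', ε }
  FIRST(L) = { ',', 'b', 'n', ε }

Productions for L:
  L → B ,: FIRST = { ',', 'b', 'n' }
  L → ε: FIRST = { ε }
  L → B b: FIRST = { ',', 'b', 'n' }
Productions for B:
  B → b: FIRST = { 'b' }
  B → n: FIRST = { 'n' }
  B → L: FIRST = { ',', 'b', 'n', ε }

Conflict for L: L → B , and L → B b
  Overlap: { ',', 'b', 'n' }
Conflict for B: B → b and B → L
  Overlap: { 'b' }
Conflict for B: B → n and B → L
  Overlap: { 'n' }

Answer: Yes. L → B ',' / L → B b on { ',', 'b', 'n' }; B → b / B → L on { 'b' }; B → n / B → L on { 'n' }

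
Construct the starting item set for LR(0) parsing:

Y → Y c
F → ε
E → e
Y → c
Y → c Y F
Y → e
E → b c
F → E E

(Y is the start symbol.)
First, augment the grammar with Y' → Y
I₀ = CLOSURE({ [Y' → . Y] }):
  [Y' → . Y] has the dot before Y: add [Y → . Y c], [Y → . c], [Y → . c Y F], [Y → . e]
No further items can be added.

I₀ = { [Y → . Y c], [Y → . c Y F], [Y → . c], [Y → . e], [Y' → . Y] }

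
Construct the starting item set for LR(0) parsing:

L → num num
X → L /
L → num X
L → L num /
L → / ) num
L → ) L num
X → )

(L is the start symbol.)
First, augment the grammar with L' → L
I₀ = CLOSURE({ [L' → . L] }):
  [L' → . L] has the dot before L: add [L → . num num], [L → . num X], [L → . L num /], [L → . / ) num], [L → . ) L num]
No further items can be added.

I₀ = { [L → . ) L num], [L → . / ) num], [L → . L num /], [L → . num X], [L → . num num], [L' → . L] }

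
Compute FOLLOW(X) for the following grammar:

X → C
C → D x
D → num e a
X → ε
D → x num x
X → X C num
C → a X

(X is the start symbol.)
{ $, 'a', 'num', 'x' }

To compute FOLLOW(X), find every occurrence of X on a right-hand side N → α X β: add FIRST(β) \ {ε}, and if β is empty or nullable also add FOLLOW(N). Iterate to a fixed point.

X is the start symbol, so $ ∈ FOLLOW(X).
In X → X C num: X is followed by C num, add FIRST(C num) \ {ε} = { 'a', 'num', 'x' }
In C → a X: X is at the end, add FOLLOW(C)

The FOLLOW sets referred to above (computed the same way, to a fixed point):
  FOLLOW(C) = { $, 'a', 'num', 'x' }

Taking the union: FOLLOW(X) = { $, 'a', 'num', 'x' }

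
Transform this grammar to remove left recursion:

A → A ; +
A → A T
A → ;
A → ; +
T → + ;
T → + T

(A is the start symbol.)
A is directly left-recursive. The standard transformation for
  A → A α₁ | ... | A α_m | β₁ | ... | β_n
is
  A  → β₁ A' | ... | β_n A'
  A' → α₁ A' | ... | α_m A' | ε

A → ; becomes A → ; A'
A → ; + becomes A → ; + A'
A → A ; + becomes A' → ; + A'
A → A T becomes A' → T A'
Add A' → ε

Productions for other non-terminals are unchanged:
  T → + ;
  T → + T

Resulting grammar:
A → ; A'
A → ; + A'
A' → ; + A'
A' → T A'
A' → ε
T → + ;
T → + T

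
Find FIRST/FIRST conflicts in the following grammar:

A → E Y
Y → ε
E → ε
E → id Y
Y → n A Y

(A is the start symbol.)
A FIRST/FIRST conflict occurs when two productions N → α and N → β for the same non-terminal have FIRST(α) ∩ FIRST(β) ≠ ∅ (with ε ∈ FIRST of a nullable right-hand side, so two nullable alternatives also conflict).

Productions for Y:
  Y → ε: FIRST = { ε }
  Y → n A Y: FIRST = { 'n' }
Productions for E:
  E → ε: FIRST = { ε }
  E → id Y: FIRST = { 'id' }
A has only one production, so no FIRST/FIRST conflict is possible there.

All alternatives of each non-terminal have pairwise disjoint FIRST sets.

Answer: No FIRST/FIRST conflicts.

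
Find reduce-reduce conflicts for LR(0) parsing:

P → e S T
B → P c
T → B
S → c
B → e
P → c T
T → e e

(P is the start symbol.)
No reduce-reduce conflicts

A reduce-reduce conflict occurs when an LR(0) state has two complete items [A → α .] and [B → β .] — both call for a reduction, and with no lookahead the parser cannot choose between them.

Augment with P' → P and build the canonical LR(0) collection (I0 = CLOSURE({[P' → . P]}), then GOTO on every symbol after a dot until no new states appear). It has 13 states:
  I0: { [P → . c T], [P → . e S T], [P' → . P] }  — shift
  I1: { [P' → P .] }  — accept
  I2: { [B → . P c], [B → . e], [P → . c T], [P → . e S T], [P → c . T], [T → . B], [T → . e e] }  — shift
  I3: { [P → e . S T], [S → . c] }  — shift
  I4: { [B → . P c], [B → . e], [P → . c T], [P → . e S T], [P → e S . T], [T → . B], [T → . e e] }  — shift
  I5: { [S → c .] }  — reduce
  I6: { [T → B .] }  — reduce
  I7: { [B → P . c] }  — shift
  I8: { [P → e S T .] }  — reduce
  I9: { [B → e .], [P → e . S T], [S → . c], [T → e . e] }  — shift, reduce
  I10: { [T → e e .] }  — reduce
  I11: { [B → P c .] }  — reduce
  I12: { [P → c T .] }  — reduce

No state contains more than one complete item.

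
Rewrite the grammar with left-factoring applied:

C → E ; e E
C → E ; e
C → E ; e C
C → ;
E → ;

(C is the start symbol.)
Left-factoring transforms A → αβ₁ | αβ₂ into A → αA' and A' → β₁ | β₂
(α is the longest common prefix among the alternatives). Repeat until
no nonterminal has two alternatives with a common prefix.

Round 1: C has alternatives sharing prefix 'E ; e'. Introduce C': C → E ; e C'
  Add: C' → E
  Add: C' → ε
  Add: C' → C

No remaining common prefixes — done.

Resulting grammar:
C → E ; e C'
C' → E
C' → ε
C' → C
C → ;
E → ;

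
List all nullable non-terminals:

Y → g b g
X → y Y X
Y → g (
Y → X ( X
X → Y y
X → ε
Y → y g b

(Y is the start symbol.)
{ 'X' }

ε-productions: X → ε
So X is immediately nullable.
No further non-terminal can be added: every production for the remaining non-terminals contains a terminal or a non-nullable non-terminal.
Nullable = { 'X' }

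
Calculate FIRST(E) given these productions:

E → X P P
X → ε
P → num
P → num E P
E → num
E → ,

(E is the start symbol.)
{ ',', 'num' }

FIRST sets of the other non-terminals involved (by the same procedure, iterated to a fixed point):
  FIRST(X) = { ε }
  FIRST(P) = { 'num' }

From E → X P P:
  - X is a non-terminal: add FIRST(X) \ {ε} = { }
    X is nullable, so continue to the next symbol
  - P is a non-terminal: add FIRST(P) \ {ε} = { 'num' }
    P is not nullable, so stop
From E → num:
  - num is a terminal: add 'num' and stop
From E → ,:
  - ',' is a terminal: add ',' and stop

Collecting: FIRST(E) = { ',', 'num' }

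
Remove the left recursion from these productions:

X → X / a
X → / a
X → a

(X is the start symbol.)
X → / a X'
X → a X'
X' → / a X'
X' → ε

X is directly left-recursive. The standard transformation for
  A → A α₁ | ... | A α_m | β₁ | ... | β_n
is
  A  → β₁ A' | ... | β_n A'
  A' → α₁ A' | ... | α_m A' | ε

X → / a becomes X → / a X'
X → a becomes X → a X'
X → X / a becomes X' → / a X'
Add X' → ε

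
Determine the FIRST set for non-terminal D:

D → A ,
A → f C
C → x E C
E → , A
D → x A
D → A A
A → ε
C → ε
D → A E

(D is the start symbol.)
{ ',', 'f', 'x', ε }

To compute FIRST(D), examine every production with D on the left-hand side, reading each right-hand side left to right until a non-nullable symbol is reached.

FIRST sets of the other non-terminals involved (by the same procedure, iterated to a fixed point):
  FIRST(A) = { 'f', ε }
  FIRST(E) = { ',' }

From D → A ,:
  - A is a non-terminal: add FIRST(A) \ {ε} = { 'f' }
    A is nullable, so continue to the next symbol
  - ',' is a terminal: add ',' and stop
From D → x A:
  - x is a terminal: add 'x' and stop
From D → A A:
  - A is a non-terminal: add FIRST(A) \ {ε} = { 'f' }
    A is nullable, so continue to the next symbol
  - A is a non-terminal: add FIRST(A) \ {ε} = { 'f' }
    A is nullable and nothing follows, so the whole right-hand side can vanish: ε ∈ FIRST(D)
From D → A E:
  - A is a non-terminal: add FIRST(A) \ {ε} = { 'f' }
    A is nullable, so continue to the next symbol
  - E is a non-terminal: add FIRST(E) \ {ε} = { ',' }
    E is not nullable, so stop

Collecting: FIRST(D) = { ',', 'f', 'x', ε }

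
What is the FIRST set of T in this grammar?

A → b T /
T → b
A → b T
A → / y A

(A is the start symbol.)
To compute FIRST(T), examine every production with T on the left-hand side, reading each right-hand side left to right until a non-nullable symbol is reached.

From T → b:
  - b is a terminal: add 'b' and stop

Collecting: FIRST(T) = { 'b' }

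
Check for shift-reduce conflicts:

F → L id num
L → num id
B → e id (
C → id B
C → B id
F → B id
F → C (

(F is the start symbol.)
No shift-reduce conflicts

Augment with F' → F and build the canonical LR(0) collection (I0 = CLOSURE({[F' → . F]}), then GOTO on every symbol after a dot until no new states appear). It has 16 states:
  I0: { [B → . e id (], [C → . B id], [C → . id B], [F → . B id], [F → . C (], [F → . L id num], [F' → . F], [L → . num id] }  — shift
  I1: { [C → B . id], [F → B . id] }  — shift
  I2: { [F → C . (] }  — shift
  I3: { [F' → F .] }  — accept
  I4: { [F → L . id num] }  — shift
  I5: { [B → e . id (] }  — shift
  I6: { [B → . e id (], [C → id . B] }  — shift
  I7: { [L → num . id] }  — shift
  I8: { [L → num id .] }  — reduce
  I9: { [C → id B .] }  — reduce
  I10: { [B → e id . (] }  — shift
  I11: { [B → e id ( .] }  — reduce
  I12: { [F → L id . num] }  — shift
  I13: { [F → L id num .] }  — reduce
  I14: { [F → C ( .] }  — reduce
  I15: { [C → B id .], [F → B id .] }  — 2 reduces

No state contains both a complete item and a shift item.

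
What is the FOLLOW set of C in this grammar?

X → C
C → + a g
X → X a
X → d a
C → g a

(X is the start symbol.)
{ $, 'a' }

In X → C: C is at the end, add FOLLOW(X)

The FOLLOW sets referred to above (computed the same way, to a fixed point):
  FOLLOW(X) = { $, 'a' }

Taking the union: FOLLOW(C) = { $, 'a' }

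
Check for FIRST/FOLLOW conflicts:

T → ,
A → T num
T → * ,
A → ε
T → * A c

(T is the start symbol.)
No FIRST/FOLLOW conflicts.

A FIRST/FOLLOW conflict occurs when a non-terminal N has a nullable alternative N → β (β ⇒* ε) and another alternative N → α with FIRST(α) ∩ FOLLOW(N) ≠ ∅: on such a lookahead the parser cannot decide between expanding α and letting N vanish via β.

Nullable non-terminals: A.
FIRST sets used below: FIRST(T) = { '*', ',' }

A: nullable alternative(s) A → ε; FOLLOW(A) = { 'c' }
  A → T num: FIRST \ {ε} = { '*', ',' } — disjoint from FOLLOW(A)
  A → ε: FIRST \ {ε} = { } — this is the only nullable alternative, skip

T has no nullable alternative, so no FIRST/FOLLOW check is needed there.

No FIRST/FOLLOW conflicts found.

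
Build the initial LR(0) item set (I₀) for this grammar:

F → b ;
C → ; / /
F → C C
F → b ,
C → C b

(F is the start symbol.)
First, augment the grammar with F' → F
I₀ = CLOSURE({ [F' → . F] }):
  [F' → . F] has the dot before F: add [F → . b ;], [F → . C C], [F → . b ,]
  [F → . C C] has the dot before C: add [C → . ; / /], [C → . C b]
No further items can be added.

I₀ = { [C → . ; / /], [C → . C b], [F → . C C], [F → . b ,], [F → . b ;], [F' → . F] }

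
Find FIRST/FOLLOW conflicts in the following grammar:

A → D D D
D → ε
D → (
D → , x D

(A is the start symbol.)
Yes. D → '(' with FOLLOW(D) on { '(' }; D → ',' x D with FOLLOW(D) on { ',' }

Nullable non-terminals: A, D.
A has a nullable alternative but only one production, so nothing to check.

D: nullable alternative(s) D → ε; FOLLOW(D) = { $, '(', ',' }
  D → ε: FIRST \ {ε} = { } — this is the only nullable alternative, skip
  D → (: FIRST \ {ε} = { '(' } — overlaps FOLLOW(D) on { '(' }: CONFLICT
  D → , x D: FIRST \ {ε} = { ',' } — overlaps FOLLOW(D) on { ',' }: CONFLICT

So the grammar has 2 FIRST/FOLLOW conflicts (marked CONFLICT above).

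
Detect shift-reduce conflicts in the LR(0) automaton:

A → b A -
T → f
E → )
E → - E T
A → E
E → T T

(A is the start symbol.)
A shift-reduce conflict occurs when an LR(0) state has both:
  - a complete (reduce) item [A → α .] (dot at the end), and
  - a shift item [B → β . c γ] (dot before a terminal).

Augment with A' → A and build the canonical LR(0) collection (I0 = CLOSURE({[A' → . A]}), then GOTO on every symbol after a dot until no new states appear). It has 13 states:
  I0: { [A → . E], [A → . b A -], [A' → . A], [E → . )], [E → . - E T], [E → . T T], [T → . f] }  — shift
  I1: { [E → ) .] }  — reduce
  I2: { [E → - . E T], [E → . )], [E → . - E T], [E → . T T], [T → . f] }  — shift
  I3: { [A' → A .] }  — accept
  I4: { [A → E .] }  — reduce
  I5: { [E → T . T], [T → . f] }  — shift
  I6: { [A → . E], [A → . b A -], [A → b . A -], [E → . )], [E → . - E T], [E → . T T], [T → . f] }  — shift
  I7: { [T → f .] }  — reduce
  I8: { [A → b A . -] }  — shift
  I9: { [A → b A - .] }  — reduce
  I10: { [E → T T .] }  — reduce
  I11: { [E → - E . T], [T → . f] }  — shift
  I12: { [E → - E T .] }  — reduce

No state contains both a complete item and a shift item.

Answer: No shift-reduce conflicts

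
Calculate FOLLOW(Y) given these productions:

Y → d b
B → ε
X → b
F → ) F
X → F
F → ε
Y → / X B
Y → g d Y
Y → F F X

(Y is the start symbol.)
{ $ }

To compute FOLLOW(Y), find every occurrence of Y on a right-hand side N → α Y β: add FIRST(β) \ {ε}, and if β is empty or nullable also add FOLLOW(N). Iterate to a fixed point.

Y is the start symbol, so $ ∈ FOLLOW(Y).
In Y → g d Y: Y is at the end; this adds FOLLOW(Y) to itself — nothing new

Taking the union: FOLLOW(Y) = { $ }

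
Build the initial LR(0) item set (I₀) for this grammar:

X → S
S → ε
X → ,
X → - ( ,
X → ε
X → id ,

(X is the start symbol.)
First, augment the grammar with X' → X
I₀ = CLOSURE({ [X' → . X] }):
  [X' → . X] has the dot before X: add [X → . S], [X → . ,], [X → . - ( ,], [X → .], [X → . id ,]
  [X → . S] has the dot before S: add [S → .]
No further items can be added.

I₀ = { [S → .], [X → . ,], [X → . - ( ,], [X → . S], [X → . id ,], [X → .], [X' → . X] }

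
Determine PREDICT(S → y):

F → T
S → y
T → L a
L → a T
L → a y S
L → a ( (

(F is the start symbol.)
{ 'y' }

PREDICT(S → y) = (FIRST(RHS) \ {ε}) ∪ (FOLLOW(S) if ε ∈ FIRST(RHS), i.e. RHS ⇒* ε)
FIRST(y) = { 'y' }
ε ∉ FIRST(y), so FOLLOW(S) is not added.
PREDICT(S → y) = { 'y' }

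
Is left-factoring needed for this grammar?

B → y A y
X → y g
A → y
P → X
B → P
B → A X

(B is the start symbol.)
No, left-factoring is not needed

Left-factoring is needed when two productions for the same non-terminal
share a common prefix on the right-hand side.

Productions for B:
  B → y A y
  B → P
  B → A X

No common prefixes found.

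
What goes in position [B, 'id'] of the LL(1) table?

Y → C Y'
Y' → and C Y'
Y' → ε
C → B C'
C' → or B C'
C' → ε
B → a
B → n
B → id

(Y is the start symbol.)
To find M[B, 'id'], we find productions for B where 'id' is in the predict set (PREDICT(N → α) = (FIRST(α) \ {ε}) ∪ (FOLLOW(N) if α ⇒* ε)).

B → a: PREDICT = { 'a' }
B → n: PREDICT = { 'n' }
B → id: PREDICT = { 'id' }
  'id' is in predict set, so this production goes in M[B, 'id']

M[B, 'id'] = B → id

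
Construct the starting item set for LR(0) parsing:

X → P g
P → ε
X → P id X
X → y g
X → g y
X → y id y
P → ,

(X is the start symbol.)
First, augment the grammar with X' → X
I₀ = CLOSURE({ [X' → . X] }):
  [X' → . X] has the dot before X: add [X → . P g], [X → . P id X], [X → . y g], [X → . g y], [X → . y id y]
  [X → . P g] has the dot before P: add [P → .], [P → . ,]
No further items can be added.

I₀ = { [P → . ,], [P → .], [X → . P g], [X → . P id X], [X → . g y], [X → . y g], [X → . y id y], [X' → . X] }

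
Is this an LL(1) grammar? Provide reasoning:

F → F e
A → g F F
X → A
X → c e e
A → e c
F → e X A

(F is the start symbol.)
No. Predict set conflict for F: { 'e' }

A grammar is LL(1) if for each non-terminal N with multiple productions, the predict sets of those productions are pairwise disjoint, where PREDICT(N → α) = (FIRST(α) \ {ε}) ∪ (FOLLOW(N) if α ⇒* ε).

Relevant sets:
  FIRST(F) = { 'e' }
  FIRST(A) = { 'e', 'g' }

For F:
  PREDICT(F → F e) = { 'e' }
  PREDICT(F → e X A) = { 'e' }
For A:
  PREDICT(A → g F F) = { 'g' }
  PREDICT(A → e c) = { 'e' }
For X:
  PREDICT(X → A) = { 'e', 'g' }
  PREDICT(X → c e e) = { 'c' }

Conflict found: Predict set conflict for F: { 'e' }
The grammar is NOT LL(1).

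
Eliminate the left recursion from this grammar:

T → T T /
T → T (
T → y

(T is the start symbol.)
T is directly left-recursive. The standard transformation for
  A → A α₁ | ... | A α_m | β₁ | ... | β_n
is
  A  → β₁ A' | ... | β_n A'
  A' → α₁ A' | ... | α_m A' | ε

T → y becomes T → y T'
T → T T / becomes T' → T / T'
T → T ( becomes T' → ( T'
Add T' → ε

Resulting grammar:
T → y T'
T' → T / T'
T' → ( T'
T' → ε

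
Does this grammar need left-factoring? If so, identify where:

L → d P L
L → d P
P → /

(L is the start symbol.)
Yes, L has productions with common prefix 'd P'

Left-factoring is needed when two productions for the same non-terminal
share a common prefix on the right-hand side.

Productions for L:
  L → d P L
  L → d P

Found common prefix 'd P' in productions for L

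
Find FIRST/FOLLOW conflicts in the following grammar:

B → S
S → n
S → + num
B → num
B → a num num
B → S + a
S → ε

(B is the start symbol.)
A FIRST/FOLLOW conflict occurs when a non-terminal N has a nullable alternative N → β (β ⇒* ε) and another alternative N → α with FIRST(α) ∩ FOLLOW(N) ≠ ∅: on such a lookahead the parser cannot decide between expanding α and letting N vanish via β.

Nullable non-terminals: B, S.
FIRST sets used below: FIRST(S) = { '+', 'n', ε }

B: nullable alternative(s) B → S; FOLLOW(B) = { $ }
  B → S: FIRST \ {ε} = { '+', 'n' } — this is the only nullable alternative, skip
  B → num: FIRST \ {ε} = { 'num' } — disjoint from FOLLOW(B)
  B → a num num: FIRST \ {ε} = { 'a' } — disjoint from FOLLOW(B)
  B → S + a: FIRST \ {ε} = { '+', 'n' } — disjoint from FOLLOW(B)

S: nullable alternative(s) S → ε; FOLLOW(S) = { $, '+' }
  S → n: FIRST \ {ε} = { 'n' } — disjoint from FOLLOW(S)
  S → + num: FIRST \ {ε} = { '+' } — overlaps FOLLOW(S) on { '+' }: CONFLICT
  S → ε: FIRST \ {ε} = { } — this is the only nullable alternative, skip

So the grammar has 1 FIRST/FOLLOW conflict (marked CONFLICT above).

Answer: Yes. S → '+' num with FOLLOW(S) on { '+' }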